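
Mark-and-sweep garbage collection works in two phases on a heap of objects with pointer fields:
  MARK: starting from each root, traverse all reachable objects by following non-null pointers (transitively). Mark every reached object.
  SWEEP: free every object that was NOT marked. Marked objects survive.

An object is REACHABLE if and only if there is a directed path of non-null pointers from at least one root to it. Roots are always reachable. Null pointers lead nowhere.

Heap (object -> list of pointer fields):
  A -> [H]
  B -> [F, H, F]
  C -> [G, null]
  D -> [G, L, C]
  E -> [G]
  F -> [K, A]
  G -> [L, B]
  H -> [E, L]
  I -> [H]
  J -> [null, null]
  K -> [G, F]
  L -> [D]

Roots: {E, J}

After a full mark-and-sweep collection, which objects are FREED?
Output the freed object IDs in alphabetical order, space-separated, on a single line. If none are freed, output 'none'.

Roots: E J
Mark E: refs=G, marked=E
Mark J: refs=null null, marked=E J
Mark G: refs=L B, marked=E G J
Mark L: refs=D, marked=E G J L
Mark B: refs=F H F, marked=B E G J L
Mark D: refs=G L C, marked=B D E G J L
Mark F: refs=K A, marked=B D E F G J L
Mark H: refs=E L, marked=B D E F G H J L
Mark C: refs=G null, marked=B C D E F G H J L
Mark K: refs=G F, marked=B C D E F G H J K L
Mark A: refs=H, marked=A B C D E F G H J K L
Unmarked (collected): I

Answer: I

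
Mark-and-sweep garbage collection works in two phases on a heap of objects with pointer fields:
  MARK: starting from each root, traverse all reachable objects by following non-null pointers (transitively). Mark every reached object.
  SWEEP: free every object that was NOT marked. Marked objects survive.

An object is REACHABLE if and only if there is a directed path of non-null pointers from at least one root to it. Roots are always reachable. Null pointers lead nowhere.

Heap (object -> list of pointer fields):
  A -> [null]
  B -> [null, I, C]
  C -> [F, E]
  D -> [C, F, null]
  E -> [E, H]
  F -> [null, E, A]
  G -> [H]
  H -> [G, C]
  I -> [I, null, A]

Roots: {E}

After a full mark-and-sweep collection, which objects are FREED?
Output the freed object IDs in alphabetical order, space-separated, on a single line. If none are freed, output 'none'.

Answer: B D I

Derivation:
Roots: E
Mark E: refs=E H, marked=E
Mark H: refs=G C, marked=E H
Mark G: refs=H, marked=E G H
Mark C: refs=F E, marked=C E G H
Mark F: refs=null E A, marked=C E F G H
Mark A: refs=null, marked=A C E F G H
Unmarked (collected): B D I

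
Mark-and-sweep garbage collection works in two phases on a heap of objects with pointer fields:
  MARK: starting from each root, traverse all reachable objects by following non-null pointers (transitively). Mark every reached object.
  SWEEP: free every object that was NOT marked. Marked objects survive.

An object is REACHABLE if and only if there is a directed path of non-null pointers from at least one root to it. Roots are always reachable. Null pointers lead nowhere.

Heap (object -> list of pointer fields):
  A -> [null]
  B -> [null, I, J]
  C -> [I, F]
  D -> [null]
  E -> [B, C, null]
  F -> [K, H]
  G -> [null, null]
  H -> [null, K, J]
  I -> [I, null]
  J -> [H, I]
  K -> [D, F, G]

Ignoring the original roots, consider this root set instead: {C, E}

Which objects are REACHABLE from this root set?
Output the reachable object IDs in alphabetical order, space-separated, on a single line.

Roots: C E
Mark C: refs=I F, marked=C
Mark E: refs=B C null, marked=C E
Mark I: refs=I null, marked=C E I
Mark F: refs=K H, marked=C E F I
Mark B: refs=null I J, marked=B C E F I
Mark K: refs=D F G, marked=B C E F I K
Mark H: refs=null K J, marked=B C E F H I K
Mark J: refs=H I, marked=B C E F H I J K
Mark D: refs=null, marked=B C D E F H I J K
Mark G: refs=null null, marked=B C D E F G H I J K
Unmarked (collected): A

Answer: B C D E F G H I J K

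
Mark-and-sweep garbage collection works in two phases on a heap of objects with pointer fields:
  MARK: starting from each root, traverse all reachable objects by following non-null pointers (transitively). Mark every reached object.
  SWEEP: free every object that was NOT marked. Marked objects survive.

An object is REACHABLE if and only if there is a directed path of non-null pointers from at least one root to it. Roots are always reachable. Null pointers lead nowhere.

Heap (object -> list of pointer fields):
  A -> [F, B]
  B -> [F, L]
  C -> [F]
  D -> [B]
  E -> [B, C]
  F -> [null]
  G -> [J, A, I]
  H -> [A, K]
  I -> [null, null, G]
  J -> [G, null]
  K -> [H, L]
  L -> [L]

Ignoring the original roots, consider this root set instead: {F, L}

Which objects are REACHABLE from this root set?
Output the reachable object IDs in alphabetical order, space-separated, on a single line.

Roots: F L
Mark F: refs=null, marked=F
Mark L: refs=L, marked=F L
Unmarked (collected): A B C D E G H I J K

Answer: F L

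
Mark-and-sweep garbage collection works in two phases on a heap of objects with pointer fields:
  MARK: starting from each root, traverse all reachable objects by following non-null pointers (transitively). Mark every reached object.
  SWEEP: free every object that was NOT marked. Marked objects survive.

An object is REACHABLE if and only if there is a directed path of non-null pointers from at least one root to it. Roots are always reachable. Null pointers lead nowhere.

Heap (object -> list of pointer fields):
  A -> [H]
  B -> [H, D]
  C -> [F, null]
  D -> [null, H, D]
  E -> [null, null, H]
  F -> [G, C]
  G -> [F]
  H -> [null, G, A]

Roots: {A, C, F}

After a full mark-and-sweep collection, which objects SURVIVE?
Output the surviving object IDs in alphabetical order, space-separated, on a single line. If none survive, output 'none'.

Answer: A C F G H

Derivation:
Roots: A C F
Mark A: refs=H, marked=A
Mark C: refs=F null, marked=A C
Mark F: refs=G C, marked=A C F
Mark H: refs=null G A, marked=A C F H
Mark G: refs=F, marked=A C F G H
Unmarked (collected): B D E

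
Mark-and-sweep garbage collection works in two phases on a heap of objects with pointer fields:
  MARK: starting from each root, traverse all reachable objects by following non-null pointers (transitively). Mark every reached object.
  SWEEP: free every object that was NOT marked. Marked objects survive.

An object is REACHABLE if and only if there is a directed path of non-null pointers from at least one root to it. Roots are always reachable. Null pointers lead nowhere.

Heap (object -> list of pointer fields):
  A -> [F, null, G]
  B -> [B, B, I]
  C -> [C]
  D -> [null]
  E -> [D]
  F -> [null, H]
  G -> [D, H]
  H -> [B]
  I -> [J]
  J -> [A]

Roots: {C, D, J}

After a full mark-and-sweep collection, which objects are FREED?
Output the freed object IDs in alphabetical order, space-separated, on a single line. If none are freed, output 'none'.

Answer: E

Derivation:
Roots: C D J
Mark C: refs=C, marked=C
Mark D: refs=null, marked=C D
Mark J: refs=A, marked=C D J
Mark A: refs=F null G, marked=A C D J
Mark F: refs=null H, marked=A C D F J
Mark G: refs=D H, marked=A C D F G J
Mark H: refs=B, marked=A C D F G H J
Mark B: refs=B B I, marked=A B C D F G H J
Mark I: refs=J, marked=A B C D F G H I J
Unmarked (collected): E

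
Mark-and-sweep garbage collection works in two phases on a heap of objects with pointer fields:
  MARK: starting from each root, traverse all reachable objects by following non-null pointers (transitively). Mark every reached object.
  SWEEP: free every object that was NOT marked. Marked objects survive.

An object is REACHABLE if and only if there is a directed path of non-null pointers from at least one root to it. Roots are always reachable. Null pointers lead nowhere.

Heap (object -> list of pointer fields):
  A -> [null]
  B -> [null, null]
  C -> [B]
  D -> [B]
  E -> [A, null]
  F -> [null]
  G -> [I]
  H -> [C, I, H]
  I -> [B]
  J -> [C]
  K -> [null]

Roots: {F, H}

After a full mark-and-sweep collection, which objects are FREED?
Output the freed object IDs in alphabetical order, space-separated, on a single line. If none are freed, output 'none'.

Roots: F H
Mark F: refs=null, marked=F
Mark H: refs=C I H, marked=F H
Mark C: refs=B, marked=C F H
Mark I: refs=B, marked=C F H I
Mark B: refs=null null, marked=B C F H I
Unmarked (collected): A D E G J K

Answer: A D E G J K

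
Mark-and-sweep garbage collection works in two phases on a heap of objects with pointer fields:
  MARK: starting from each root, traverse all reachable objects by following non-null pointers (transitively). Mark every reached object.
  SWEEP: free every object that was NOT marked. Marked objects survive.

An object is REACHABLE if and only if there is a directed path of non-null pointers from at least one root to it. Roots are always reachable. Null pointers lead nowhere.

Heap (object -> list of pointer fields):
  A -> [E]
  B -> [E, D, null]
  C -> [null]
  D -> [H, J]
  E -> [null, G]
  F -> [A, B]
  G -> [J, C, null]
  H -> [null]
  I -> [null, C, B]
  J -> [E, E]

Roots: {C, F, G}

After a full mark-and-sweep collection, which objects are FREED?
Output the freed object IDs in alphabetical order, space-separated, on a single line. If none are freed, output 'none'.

Roots: C F G
Mark C: refs=null, marked=C
Mark F: refs=A B, marked=C F
Mark G: refs=J C null, marked=C F G
Mark A: refs=E, marked=A C F G
Mark B: refs=E D null, marked=A B C F G
Mark J: refs=E E, marked=A B C F G J
Mark E: refs=null G, marked=A B C E F G J
Mark D: refs=H J, marked=A B C D E F G J
Mark H: refs=null, marked=A B C D E F G H J
Unmarked (collected): I

Answer: I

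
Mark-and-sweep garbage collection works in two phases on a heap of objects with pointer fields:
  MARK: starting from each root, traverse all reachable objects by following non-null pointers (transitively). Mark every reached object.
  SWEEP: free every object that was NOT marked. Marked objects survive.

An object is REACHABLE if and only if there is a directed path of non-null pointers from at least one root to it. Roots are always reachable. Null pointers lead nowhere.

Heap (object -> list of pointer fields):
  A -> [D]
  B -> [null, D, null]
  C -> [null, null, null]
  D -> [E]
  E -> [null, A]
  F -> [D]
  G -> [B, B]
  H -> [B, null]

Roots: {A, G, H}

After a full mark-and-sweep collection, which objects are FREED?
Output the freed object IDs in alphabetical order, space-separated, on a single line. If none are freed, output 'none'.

Answer: C F

Derivation:
Roots: A G H
Mark A: refs=D, marked=A
Mark G: refs=B B, marked=A G
Mark H: refs=B null, marked=A G H
Mark D: refs=E, marked=A D G H
Mark B: refs=null D null, marked=A B D G H
Mark E: refs=null A, marked=A B D E G H
Unmarked (collected): C F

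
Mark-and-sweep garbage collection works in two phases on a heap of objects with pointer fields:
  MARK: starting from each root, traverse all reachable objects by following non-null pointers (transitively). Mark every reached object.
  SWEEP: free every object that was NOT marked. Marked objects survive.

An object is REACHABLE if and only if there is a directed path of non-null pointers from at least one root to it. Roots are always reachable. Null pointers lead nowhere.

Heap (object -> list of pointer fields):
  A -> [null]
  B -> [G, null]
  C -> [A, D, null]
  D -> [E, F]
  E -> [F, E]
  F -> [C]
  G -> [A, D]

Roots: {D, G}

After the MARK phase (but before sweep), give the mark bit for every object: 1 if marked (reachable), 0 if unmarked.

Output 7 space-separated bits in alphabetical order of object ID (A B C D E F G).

Answer: 1 0 1 1 1 1 1

Derivation:
Roots: D G
Mark D: refs=E F, marked=D
Mark G: refs=A D, marked=D G
Mark E: refs=F E, marked=D E G
Mark F: refs=C, marked=D E F G
Mark A: refs=null, marked=A D E F G
Mark C: refs=A D null, marked=A C D E F G
Unmarked (collected): B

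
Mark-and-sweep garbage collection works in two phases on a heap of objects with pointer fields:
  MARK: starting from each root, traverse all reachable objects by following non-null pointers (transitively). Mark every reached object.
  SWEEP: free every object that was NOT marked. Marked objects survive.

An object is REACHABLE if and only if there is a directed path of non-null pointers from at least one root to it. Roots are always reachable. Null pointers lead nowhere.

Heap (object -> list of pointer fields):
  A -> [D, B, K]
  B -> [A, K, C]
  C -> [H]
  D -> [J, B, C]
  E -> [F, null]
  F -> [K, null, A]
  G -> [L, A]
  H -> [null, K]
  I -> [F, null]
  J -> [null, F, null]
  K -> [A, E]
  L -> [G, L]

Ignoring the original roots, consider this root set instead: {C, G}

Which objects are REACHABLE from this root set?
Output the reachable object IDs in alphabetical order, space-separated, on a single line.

Answer: A B C D E F G H J K L

Derivation:
Roots: C G
Mark C: refs=H, marked=C
Mark G: refs=L A, marked=C G
Mark H: refs=null K, marked=C G H
Mark L: refs=G L, marked=C G H L
Mark A: refs=D B K, marked=A C G H L
Mark K: refs=A E, marked=A C G H K L
Mark D: refs=J B C, marked=A C D G H K L
Mark B: refs=A K C, marked=A B C D G H K L
Mark E: refs=F null, marked=A B C D E G H K L
Mark J: refs=null F null, marked=A B C D E G H J K L
Mark F: refs=K null A, marked=A B C D E F G H J K L
Unmarked (collected): I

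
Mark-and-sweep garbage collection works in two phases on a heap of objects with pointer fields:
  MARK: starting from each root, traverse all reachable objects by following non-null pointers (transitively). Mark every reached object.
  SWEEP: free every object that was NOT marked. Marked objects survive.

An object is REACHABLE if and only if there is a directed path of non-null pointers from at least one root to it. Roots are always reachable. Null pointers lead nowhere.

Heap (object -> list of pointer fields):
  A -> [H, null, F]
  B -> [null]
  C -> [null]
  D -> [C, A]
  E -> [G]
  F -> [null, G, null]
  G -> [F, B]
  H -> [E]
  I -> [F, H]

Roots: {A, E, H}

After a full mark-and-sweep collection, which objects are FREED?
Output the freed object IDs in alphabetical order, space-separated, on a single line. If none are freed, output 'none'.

Answer: C D I

Derivation:
Roots: A E H
Mark A: refs=H null F, marked=A
Mark E: refs=G, marked=A E
Mark H: refs=E, marked=A E H
Mark F: refs=null G null, marked=A E F H
Mark G: refs=F B, marked=A E F G H
Mark B: refs=null, marked=A B E F G H
Unmarked (collected): C D I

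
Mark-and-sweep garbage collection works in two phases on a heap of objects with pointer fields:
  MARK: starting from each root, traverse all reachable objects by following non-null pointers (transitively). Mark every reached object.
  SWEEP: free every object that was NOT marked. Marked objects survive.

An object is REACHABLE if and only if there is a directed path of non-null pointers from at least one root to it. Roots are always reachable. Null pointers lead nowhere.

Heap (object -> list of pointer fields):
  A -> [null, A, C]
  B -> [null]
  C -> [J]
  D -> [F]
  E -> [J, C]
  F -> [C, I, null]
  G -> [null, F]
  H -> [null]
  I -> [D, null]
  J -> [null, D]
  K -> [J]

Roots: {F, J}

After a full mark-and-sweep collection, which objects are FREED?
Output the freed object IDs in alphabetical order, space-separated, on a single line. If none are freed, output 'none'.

Answer: A B E G H K

Derivation:
Roots: F J
Mark F: refs=C I null, marked=F
Mark J: refs=null D, marked=F J
Mark C: refs=J, marked=C F J
Mark I: refs=D null, marked=C F I J
Mark D: refs=F, marked=C D F I J
Unmarked (collected): A B E G H K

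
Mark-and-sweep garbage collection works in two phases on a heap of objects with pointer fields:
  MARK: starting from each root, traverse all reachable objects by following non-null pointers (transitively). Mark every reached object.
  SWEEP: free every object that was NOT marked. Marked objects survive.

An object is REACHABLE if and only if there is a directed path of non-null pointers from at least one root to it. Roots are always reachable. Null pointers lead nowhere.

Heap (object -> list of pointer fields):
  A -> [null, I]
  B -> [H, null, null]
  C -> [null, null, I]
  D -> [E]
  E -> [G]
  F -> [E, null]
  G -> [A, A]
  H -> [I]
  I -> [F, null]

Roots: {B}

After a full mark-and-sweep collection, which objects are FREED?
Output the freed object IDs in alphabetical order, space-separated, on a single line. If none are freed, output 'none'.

Roots: B
Mark B: refs=H null null, marked=B
Mark H: refs=I, marked=B H
Mark I: refs=F null, marked=B H I
Mark F: refs=E null, marked=B F H I
Mark E: refs=G, marked=B E F H I
Mark G: refs=A A, marked=B E F G H I
Mark A: refs=null I, marked=A B E F G H I
Unmarked (collected): C D

Answer: C D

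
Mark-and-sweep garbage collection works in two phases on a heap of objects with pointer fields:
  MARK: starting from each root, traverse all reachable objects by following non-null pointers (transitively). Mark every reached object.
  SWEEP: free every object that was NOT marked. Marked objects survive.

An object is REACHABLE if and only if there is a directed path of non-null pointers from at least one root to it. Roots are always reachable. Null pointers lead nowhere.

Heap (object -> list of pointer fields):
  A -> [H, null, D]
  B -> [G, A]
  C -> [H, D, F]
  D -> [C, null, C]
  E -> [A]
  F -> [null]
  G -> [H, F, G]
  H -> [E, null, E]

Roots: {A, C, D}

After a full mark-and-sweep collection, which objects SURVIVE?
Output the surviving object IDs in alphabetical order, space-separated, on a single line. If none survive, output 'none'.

Answer: A C D E F H

Derivation:
Roots: A C D
Mark A: refs=H null D, marked=A
Mark C: refs=H D F, marked=A C
Mark D: refs=C null C, marked=A C D
Mark H: refs=E null E, marked=A C D H
Mark F: refs=null, marked=A C D F H
Mark E: refs=A, marked=A C D E F H
Unmarked (collected): B G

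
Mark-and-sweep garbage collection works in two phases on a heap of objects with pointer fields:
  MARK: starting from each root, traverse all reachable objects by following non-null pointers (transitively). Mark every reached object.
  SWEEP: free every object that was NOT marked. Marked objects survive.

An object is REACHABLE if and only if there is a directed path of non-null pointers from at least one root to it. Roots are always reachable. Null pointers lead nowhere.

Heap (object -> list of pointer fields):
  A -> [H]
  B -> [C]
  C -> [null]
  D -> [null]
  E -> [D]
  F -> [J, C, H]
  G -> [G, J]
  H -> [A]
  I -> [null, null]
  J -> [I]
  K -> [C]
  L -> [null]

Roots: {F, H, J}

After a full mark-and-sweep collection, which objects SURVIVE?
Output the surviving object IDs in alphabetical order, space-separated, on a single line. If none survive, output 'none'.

Roots: F H J
Mark F: refs=J C H, marked=F
Mark H: refs=A, marked=F H
Mark J: refs=I, marked=F H J
Mark C: refs=null, marked=C F H J
Mark A: refs=H, marked=A C F H J
Mark I: refs=null null, marked=A C F H I J
Unmarked (collected): B D E G K L

Answer: A C F H I J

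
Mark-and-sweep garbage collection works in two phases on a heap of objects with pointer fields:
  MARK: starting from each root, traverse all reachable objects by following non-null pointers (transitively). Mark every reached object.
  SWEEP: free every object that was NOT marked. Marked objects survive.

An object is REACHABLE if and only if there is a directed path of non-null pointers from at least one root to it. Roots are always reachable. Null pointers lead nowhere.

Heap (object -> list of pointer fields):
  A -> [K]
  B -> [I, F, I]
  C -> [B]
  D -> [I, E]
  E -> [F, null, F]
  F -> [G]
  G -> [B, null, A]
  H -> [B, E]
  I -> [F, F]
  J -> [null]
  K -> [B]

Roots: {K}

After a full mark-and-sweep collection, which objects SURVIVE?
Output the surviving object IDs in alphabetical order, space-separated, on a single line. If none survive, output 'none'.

Roots: K
Mark K: refs=B, marked=K
Mark B: refs=I F I, marked=B K
Mark I: refs=F F, marked=B I K
Mark F: refs=G, marked=B F I K
Mark G: refs=B null A, marked=B F G I K
Mark A: refs=K, marked=A B F G I K
Unmarked (collected): C D E H J

Answer: A B F G I K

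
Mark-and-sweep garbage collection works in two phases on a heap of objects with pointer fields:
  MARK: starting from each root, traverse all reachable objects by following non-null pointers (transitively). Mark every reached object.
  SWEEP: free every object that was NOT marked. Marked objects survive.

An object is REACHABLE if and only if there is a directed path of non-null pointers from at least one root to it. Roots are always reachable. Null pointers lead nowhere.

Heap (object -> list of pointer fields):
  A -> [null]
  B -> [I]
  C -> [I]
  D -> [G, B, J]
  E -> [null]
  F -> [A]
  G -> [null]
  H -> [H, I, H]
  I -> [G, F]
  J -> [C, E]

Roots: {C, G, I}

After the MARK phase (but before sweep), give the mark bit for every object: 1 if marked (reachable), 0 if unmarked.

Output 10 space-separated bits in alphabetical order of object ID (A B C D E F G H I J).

Roots: C G I
Mark C: refs=I, marked=C
Mark G: refs=null, marked=C G
Mark I: refs=G F, marked=C G I
Mark F: refs=A, marked=C F G I
Mark A: refs=null, marked=A C F G I
Unmarked (collected): B D E H J

Answer: 1 0 1 0 0 1 1 0 1 0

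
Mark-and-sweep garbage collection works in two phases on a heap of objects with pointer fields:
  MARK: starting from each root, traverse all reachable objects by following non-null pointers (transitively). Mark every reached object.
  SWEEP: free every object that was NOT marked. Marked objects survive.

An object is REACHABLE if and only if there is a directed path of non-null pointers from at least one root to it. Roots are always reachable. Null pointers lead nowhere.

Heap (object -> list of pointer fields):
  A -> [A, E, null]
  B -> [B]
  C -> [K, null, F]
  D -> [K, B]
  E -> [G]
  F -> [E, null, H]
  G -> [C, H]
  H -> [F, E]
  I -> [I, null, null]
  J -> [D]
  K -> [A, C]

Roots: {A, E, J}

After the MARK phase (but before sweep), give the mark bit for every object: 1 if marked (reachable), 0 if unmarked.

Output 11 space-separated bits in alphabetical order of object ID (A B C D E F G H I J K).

Answer: 1 1 1 1 1 1 1 1 0 1 1

Derivation:
Roots: A E J
Mark A: refs=A E null, marked=A
Mark E: refs=G, marked=A E
Mark J: refs=D, marked=A E J
Mark G: refs=C H, marked=A E G J
Mark D: refs=K B, marked=A D E G J
Mark C: refs=K null F, marked=A C D E G J
Mark H: refs=F E, marked=A C D E G H J
Mark K: refs=A C, marked=A C D E G H J K
Mark B: refs=B, marked=A B C D E G H J K
Mark F: refs=E null H, marked=A B C D E F G H J K
Unmarked (collected): I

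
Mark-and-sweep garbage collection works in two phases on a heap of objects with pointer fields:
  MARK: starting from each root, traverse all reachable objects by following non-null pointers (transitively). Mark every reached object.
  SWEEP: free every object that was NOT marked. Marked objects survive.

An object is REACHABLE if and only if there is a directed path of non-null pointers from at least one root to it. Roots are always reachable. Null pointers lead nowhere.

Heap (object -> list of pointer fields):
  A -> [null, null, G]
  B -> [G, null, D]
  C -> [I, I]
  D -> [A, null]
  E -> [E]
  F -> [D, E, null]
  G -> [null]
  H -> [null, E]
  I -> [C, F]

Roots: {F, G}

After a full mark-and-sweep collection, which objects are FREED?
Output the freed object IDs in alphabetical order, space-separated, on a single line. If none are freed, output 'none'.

Roots: F G
Mark F: refs=D E null, marked=F
Mark G: refs=null, marked=F G
Mark D: refs=A null, marked=D F G
Mark E: refs=E, marked=D E F G
Mark A: refs=null null G, marked=A D E F G
Unmarked (collected): B C H I

Answer: B C H I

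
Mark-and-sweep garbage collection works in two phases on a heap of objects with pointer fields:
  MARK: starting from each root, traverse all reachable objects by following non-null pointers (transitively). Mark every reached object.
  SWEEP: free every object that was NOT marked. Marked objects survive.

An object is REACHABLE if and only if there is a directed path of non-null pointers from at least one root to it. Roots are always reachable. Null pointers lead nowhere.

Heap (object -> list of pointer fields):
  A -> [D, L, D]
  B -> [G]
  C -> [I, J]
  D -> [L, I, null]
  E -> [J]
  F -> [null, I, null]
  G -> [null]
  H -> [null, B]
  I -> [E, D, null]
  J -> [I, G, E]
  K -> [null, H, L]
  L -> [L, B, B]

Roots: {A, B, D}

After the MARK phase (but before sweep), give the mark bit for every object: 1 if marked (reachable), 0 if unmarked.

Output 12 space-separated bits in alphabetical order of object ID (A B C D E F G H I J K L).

Roots: A B D
Mark A: refs=D L D, marked=A
Mark B: refs=G, marked=A B
Mark D: refs=L I null, marked=A B D
Mark L: refs=L B B, marked=A B D L
Mark G: refs=null, marked=A B D G L
Mark I: refs=E D null, marked=A B D G I L
Mark E: refs=J, marked=A B D E G I L
Mark J: refs=I G E, marked=A B D E G I J L
Unmarked (collected): C F H K

Answer: 1 1 0 1 1 0 1 0 1 1 0 1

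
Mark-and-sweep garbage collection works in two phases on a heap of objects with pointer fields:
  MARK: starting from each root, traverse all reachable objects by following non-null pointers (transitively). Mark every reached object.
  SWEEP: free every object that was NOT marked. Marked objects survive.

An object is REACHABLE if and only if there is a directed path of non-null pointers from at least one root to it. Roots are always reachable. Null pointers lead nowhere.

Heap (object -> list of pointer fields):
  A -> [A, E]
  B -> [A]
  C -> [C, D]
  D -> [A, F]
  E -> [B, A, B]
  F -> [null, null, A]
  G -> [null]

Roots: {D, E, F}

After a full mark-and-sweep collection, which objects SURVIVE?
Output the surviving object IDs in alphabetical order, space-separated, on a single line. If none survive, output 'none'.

Roots: D E F
Mark D: refs=A F, marked=D
Mark E: refs=B A B, marked=D E
Mark F: refs=null null A, marked=D E F
Mark A: refs=A E, marked=A D E F
Mark B: refs=A, marked=A B D E F
Unmarked (collected): C G

Answer: A B D E F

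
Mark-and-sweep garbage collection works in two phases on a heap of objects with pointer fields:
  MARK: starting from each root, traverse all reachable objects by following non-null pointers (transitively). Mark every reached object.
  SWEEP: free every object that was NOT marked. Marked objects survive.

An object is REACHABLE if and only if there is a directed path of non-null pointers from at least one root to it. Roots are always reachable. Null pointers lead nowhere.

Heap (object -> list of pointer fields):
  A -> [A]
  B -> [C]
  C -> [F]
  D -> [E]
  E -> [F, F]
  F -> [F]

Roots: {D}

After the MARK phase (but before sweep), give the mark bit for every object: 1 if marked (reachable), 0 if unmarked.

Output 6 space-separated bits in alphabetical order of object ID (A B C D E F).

Roots: D
Mark D: refs=E, marked=D
Mark E: refs=F F, marked=D E
Mark F: refs=F, marked=D E F
Unmarked (collected): A B C

Answer: 0 0 0 1 1 1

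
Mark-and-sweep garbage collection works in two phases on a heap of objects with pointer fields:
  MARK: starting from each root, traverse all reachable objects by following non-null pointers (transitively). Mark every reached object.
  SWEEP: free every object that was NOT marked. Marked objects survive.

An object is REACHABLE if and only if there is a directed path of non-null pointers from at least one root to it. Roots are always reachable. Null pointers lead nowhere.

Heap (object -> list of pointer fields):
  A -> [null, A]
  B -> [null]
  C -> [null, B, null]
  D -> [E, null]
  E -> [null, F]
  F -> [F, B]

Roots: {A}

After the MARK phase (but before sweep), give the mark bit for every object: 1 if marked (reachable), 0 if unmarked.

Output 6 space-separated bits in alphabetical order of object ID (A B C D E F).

Roots: A
Mark A: refs=null A, marked=A
Unmarked (collected): B C D E F

Answer: 1 0 0 0 0 0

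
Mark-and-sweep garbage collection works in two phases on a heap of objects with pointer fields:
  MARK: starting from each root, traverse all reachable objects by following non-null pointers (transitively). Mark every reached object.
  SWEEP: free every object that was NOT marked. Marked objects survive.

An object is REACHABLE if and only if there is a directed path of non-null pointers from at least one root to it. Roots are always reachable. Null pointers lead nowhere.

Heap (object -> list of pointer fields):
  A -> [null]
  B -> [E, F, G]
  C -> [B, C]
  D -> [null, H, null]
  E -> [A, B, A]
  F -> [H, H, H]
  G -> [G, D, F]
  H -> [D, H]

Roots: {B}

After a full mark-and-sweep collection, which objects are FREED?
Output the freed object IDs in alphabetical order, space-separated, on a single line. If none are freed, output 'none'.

Roots: B
Mark B: refs=E F G, marked=B
Mark E: refs=A B A, marked=B E
Mark F: refs=H H H, marked=B E F
Mark G: refs=G D F, marked=B E F G
Mark A: refs=null, marked=A B E F G
Mark H: refs=D H, marked=A B E F G H
Mark D: refs=null H null, marked=A B D E F G H
Unmarked (collected): C

Answer: C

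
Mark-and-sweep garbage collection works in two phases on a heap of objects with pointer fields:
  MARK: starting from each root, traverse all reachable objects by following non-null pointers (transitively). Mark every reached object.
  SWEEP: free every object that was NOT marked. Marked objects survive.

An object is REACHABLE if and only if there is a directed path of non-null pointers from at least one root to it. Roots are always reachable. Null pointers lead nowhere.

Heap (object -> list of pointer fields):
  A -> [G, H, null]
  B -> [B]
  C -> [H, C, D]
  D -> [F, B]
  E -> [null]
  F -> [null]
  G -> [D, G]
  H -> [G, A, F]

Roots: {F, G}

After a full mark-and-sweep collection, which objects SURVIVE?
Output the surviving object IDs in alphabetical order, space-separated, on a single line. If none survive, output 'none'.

Answer: B D F G

Derivation:
Roots: F G
Mark F: refs=null, marked=F
Mark G: refs=D G, marked=F G
Mark D: refs=F B, marked=D F G
Mark B: refs=B, marked=B D F G
Unmarked (collected): A C E H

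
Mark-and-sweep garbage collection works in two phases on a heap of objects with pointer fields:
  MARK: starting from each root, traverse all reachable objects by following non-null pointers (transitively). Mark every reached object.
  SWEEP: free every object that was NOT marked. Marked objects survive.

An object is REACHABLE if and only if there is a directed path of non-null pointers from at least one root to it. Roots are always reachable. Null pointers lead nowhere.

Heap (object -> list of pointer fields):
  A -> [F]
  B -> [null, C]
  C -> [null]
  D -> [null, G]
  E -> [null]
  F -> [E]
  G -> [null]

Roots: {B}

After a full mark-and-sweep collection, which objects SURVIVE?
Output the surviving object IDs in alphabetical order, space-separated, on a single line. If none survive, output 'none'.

Answer: B C

Derivation:
Roots: B
Mark B: refs=null C, marked=B
Mark C: refs=null, marked=B C
Unmarked (collected): A D E F G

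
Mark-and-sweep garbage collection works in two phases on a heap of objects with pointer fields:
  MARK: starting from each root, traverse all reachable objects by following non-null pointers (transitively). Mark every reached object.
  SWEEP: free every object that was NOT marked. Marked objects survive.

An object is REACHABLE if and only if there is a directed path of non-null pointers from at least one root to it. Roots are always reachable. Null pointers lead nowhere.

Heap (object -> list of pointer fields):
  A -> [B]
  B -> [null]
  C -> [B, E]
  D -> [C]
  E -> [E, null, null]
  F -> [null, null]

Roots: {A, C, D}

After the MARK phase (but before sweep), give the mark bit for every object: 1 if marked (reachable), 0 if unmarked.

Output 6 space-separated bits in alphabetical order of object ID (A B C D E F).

Answer: 1 1 1 1 1 0

Derivation:
Roots: A C D
Mark A: refs=B, marked=A
Mark C: refs=B E, marked=A C
Mark D: refs=C, marked=A C D
Mark B: refs=null, marked=A B C D
Mark E: refs=E null null, marked=A B C D E
Unmarked (collected): F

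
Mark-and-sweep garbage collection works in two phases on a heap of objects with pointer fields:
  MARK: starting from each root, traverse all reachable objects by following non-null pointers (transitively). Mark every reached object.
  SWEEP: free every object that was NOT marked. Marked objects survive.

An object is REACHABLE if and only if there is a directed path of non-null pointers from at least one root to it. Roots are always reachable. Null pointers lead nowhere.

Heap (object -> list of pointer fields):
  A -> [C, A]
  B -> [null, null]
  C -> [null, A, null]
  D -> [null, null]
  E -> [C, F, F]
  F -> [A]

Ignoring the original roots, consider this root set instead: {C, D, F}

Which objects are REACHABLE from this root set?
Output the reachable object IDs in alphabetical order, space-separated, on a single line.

Answer: A C D F

Derivation:
Roots: C D F
Mark C: refs=null A null, marked=C
Mark D: refs=null null, marked=C D
Mark F: refs=A, marked=C D F
Mark A: refs=C A, marked=A C D F
Unmarked (collected): B E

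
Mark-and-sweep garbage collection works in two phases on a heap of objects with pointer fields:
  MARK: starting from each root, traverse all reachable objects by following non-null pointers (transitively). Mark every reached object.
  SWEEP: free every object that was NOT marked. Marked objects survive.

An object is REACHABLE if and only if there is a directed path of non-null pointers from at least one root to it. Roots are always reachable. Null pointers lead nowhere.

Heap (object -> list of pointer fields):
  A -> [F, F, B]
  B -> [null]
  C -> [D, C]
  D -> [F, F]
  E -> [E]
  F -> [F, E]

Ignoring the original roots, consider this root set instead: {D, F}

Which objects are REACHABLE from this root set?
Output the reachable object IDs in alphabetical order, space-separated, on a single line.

Answer: D E F

Derivation:
Roots: D F
Mark D: refs=F F, marked=D
Mark F: refs=F E, marked=D F
Mark E: refs=E, marked=D E F
Unmarked (collected): A B C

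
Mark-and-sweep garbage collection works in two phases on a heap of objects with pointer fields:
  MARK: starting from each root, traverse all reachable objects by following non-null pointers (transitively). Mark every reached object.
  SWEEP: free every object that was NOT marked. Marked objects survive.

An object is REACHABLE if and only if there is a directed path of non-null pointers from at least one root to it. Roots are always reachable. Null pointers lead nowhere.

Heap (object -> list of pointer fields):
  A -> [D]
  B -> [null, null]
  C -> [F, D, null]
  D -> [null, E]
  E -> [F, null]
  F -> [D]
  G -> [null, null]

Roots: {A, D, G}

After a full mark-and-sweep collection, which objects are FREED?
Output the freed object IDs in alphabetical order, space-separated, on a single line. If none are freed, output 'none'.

Roots: A D G
Mark A: refs=D, marked=A
Mark D: refs=null E, marked=A D
Mark G: refs=null null, marked=A D G
Mark E: refs=F null, marked=A D E G
Mark F: refs=D, marked=A D E F G
Unmarked (collected): B C

Answer: B C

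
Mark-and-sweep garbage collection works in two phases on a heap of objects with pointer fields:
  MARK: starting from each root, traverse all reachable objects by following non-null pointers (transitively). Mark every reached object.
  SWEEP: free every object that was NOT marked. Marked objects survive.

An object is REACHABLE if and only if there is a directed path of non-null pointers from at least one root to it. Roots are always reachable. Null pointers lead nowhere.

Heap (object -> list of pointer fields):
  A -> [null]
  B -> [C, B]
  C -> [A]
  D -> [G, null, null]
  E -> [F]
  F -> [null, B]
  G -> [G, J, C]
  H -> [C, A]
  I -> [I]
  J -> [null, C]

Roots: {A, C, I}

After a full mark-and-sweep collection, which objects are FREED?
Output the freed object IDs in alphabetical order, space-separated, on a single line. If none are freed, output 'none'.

Roots: A C I
Mark A: refs=null, marked=A
Mark C: refs=A, marked=A C
Mark I: refs=I, marked=A C I
Unmarked (collected): B D E F G H J

Answer: B D E F G H J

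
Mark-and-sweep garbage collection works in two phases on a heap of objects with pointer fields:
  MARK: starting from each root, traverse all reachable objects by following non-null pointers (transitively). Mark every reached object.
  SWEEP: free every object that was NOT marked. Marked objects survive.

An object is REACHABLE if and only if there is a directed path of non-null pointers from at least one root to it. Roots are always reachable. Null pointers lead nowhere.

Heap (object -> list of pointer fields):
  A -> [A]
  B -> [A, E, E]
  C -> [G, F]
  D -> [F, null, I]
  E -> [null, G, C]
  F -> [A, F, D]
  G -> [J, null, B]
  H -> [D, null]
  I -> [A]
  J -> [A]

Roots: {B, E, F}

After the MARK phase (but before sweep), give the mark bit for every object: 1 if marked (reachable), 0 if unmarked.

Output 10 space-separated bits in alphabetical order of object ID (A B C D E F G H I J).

Roots: B E F
Mark B: refs=A E E, marked=B
Mark E: refs=null G C, marked=B E
Mark F: refs=A F D, marked=B E F
Mark A: refs=A, marked=A B E F
Mark G: refs=J null B, marked=A B E F G
Mark C: refs=G F, marked=A B C E F G
Mark D: refs=F null I, marked=A B C D E F G
Mark J: refs=A, marked=A B C D E F G J
Mark I: refs=A, marked=A B C D E F G I J
Unmarked (collected): H

Answer: 1 1 1 1 1 1 1 0 1 1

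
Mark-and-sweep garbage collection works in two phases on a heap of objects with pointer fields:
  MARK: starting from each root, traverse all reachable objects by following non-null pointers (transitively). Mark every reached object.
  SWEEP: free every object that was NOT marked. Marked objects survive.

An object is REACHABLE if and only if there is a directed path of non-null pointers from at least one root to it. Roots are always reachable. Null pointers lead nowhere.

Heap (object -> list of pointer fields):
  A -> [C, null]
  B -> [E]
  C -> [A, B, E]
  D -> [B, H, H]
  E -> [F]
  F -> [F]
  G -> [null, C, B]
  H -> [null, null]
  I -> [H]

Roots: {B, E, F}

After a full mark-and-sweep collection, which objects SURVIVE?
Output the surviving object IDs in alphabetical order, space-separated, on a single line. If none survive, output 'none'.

Answer: B E F

Derivation:
Roots: B E F
Mark B: refs=E, marked=B
Mark E: refs=F, marked=B E
Mark F: refs=F, marked=B E F
Unmarked (collected): A C D G H I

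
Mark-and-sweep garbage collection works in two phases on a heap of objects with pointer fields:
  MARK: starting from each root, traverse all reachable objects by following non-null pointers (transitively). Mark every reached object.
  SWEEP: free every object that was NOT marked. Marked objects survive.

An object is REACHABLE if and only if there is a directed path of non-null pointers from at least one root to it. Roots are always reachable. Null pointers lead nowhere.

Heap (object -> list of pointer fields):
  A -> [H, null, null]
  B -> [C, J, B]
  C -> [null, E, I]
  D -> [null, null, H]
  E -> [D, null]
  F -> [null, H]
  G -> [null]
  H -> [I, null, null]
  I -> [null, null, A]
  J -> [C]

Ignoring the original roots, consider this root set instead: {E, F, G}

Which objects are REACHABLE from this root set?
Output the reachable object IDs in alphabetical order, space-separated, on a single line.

Answer: A D E F G H I

Derivation:
Roots: E F G
Mark E: refs=D null, marked=E
Mark F: refs=null H, marked=E F
Mark G: refs=null, marked=E F G
Mark D: refs=null null H, marked=D E F G
Mark H: refs=I null null, marked=D E F G H
Mark I: refs=null null A, marked=D E F G H I
Mark A: refs=H null null, marked=A D E F G H I
Unmarked (collected): B C J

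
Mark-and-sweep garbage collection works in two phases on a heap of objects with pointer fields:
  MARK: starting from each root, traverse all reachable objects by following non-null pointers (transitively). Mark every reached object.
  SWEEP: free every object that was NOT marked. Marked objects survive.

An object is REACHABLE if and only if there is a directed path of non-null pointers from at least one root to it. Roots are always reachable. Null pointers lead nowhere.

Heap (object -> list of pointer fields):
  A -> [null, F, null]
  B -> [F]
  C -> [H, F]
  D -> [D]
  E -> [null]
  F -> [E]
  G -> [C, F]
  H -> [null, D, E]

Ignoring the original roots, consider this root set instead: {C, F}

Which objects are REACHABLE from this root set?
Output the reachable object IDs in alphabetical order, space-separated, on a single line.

Roots: C F
Mark C: refs=H F, marked=C
Mark F: refs=E, marked=C F
Mark H: refs=null D E, marked=C F H
Mark E: refs=null, marked=C E F H
Mark D: refs=D, marked=C D E F H
Unmarked (collected): A B G

Answer: C D E F H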